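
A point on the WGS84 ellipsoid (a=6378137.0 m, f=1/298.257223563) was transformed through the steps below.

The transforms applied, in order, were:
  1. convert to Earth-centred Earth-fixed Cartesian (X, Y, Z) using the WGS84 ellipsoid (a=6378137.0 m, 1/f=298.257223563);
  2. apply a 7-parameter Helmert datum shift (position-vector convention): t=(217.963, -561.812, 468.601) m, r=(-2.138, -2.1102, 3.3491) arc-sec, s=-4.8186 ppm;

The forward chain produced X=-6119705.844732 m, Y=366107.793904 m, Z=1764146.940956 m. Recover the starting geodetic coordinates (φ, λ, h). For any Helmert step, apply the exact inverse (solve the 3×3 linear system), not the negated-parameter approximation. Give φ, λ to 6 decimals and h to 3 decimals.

φ=16.152078°, λ=176.570505°, h=3071.565 m

start: X=-6119705.8447, Y=366107.7939, Z=1764146.9410 m
→ Helmert⁻¹: X=-6119929.2983, Y=366752.4595, Z=1763753.2501
→ geod (Bowring, a=6378137.000): φ=16.15207800°, λ=176.57050500°, h=3071.5650 m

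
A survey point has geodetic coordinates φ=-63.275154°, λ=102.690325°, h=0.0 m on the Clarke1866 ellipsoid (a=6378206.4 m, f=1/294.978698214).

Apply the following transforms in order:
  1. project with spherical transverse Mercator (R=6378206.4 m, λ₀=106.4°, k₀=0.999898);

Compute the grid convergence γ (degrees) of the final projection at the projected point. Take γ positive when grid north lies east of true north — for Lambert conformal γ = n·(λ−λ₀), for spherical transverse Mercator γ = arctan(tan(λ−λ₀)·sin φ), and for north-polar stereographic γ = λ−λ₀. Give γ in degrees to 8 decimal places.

3.31433042

start: φ=-63.275154°, λ=102.690325°, h=0.000 m
→ into tm (λ₀=106.4°): φ=-63.27515400°, λ−λ₀=-3.70967500°
convergence γ = 3.31433042°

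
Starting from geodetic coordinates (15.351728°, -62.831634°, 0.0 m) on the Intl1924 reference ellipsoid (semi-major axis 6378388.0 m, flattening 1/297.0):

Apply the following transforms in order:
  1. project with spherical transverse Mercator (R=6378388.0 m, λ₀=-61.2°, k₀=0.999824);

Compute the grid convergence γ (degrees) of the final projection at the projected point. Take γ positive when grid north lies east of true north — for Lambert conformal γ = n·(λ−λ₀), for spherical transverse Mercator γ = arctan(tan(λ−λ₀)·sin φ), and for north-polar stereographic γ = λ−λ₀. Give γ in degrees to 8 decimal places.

start: φ=15.351728°, λ=-62.831634°, h=0.000 m
→ into tm (λ₀=-61.2°): φ=15.35172800°, λ−λ₀=-1.63163400°
convergence γ = -0.43207355°

-0.43207355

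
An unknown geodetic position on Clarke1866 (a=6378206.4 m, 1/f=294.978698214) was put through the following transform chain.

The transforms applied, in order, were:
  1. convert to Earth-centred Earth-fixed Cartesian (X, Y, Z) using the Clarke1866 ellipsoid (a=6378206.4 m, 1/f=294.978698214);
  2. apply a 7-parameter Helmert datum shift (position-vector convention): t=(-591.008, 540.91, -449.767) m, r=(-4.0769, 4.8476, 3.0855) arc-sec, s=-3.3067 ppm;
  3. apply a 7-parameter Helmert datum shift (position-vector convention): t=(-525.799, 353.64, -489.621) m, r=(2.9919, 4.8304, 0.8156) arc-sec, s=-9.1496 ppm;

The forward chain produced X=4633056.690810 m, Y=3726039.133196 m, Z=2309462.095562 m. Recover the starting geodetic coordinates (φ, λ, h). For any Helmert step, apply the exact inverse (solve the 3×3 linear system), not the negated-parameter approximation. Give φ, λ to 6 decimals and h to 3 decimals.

φ=21.368981°, λ=38.793272°, h=3611.481 m

start: X=4633056.6908, Y=3726039.1332, Z=2309462.0956 m
→ Helmert⁻¹: X=4633585.5205, Y=3725734.7675, Z=2310027.3209
→ Helmert⁻¹: X=4634193.2708, Y=3725091.1819, Z=2310667.2678
→ geod (Bowring, a=6378206.400): φ=21.36898100°, λ=38.79327200°, h=3611.4810 m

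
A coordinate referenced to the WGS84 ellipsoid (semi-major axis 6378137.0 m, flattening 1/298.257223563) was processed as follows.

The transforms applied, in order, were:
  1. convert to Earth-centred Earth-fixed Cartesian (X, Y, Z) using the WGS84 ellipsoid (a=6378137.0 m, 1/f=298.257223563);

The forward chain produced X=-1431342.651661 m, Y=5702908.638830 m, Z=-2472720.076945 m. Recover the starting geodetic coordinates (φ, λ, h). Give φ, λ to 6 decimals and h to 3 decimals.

φ=-22.946750°, λ=104.089330°, h=3668.158 m

start: X=-1431342.6517, Y=5702908.6388, Z=-2472720.0769 m
→ geod (Bowring, a=6378137.000): φ=-22.94675000°, λ=104.08933000°, h=3668.1580 m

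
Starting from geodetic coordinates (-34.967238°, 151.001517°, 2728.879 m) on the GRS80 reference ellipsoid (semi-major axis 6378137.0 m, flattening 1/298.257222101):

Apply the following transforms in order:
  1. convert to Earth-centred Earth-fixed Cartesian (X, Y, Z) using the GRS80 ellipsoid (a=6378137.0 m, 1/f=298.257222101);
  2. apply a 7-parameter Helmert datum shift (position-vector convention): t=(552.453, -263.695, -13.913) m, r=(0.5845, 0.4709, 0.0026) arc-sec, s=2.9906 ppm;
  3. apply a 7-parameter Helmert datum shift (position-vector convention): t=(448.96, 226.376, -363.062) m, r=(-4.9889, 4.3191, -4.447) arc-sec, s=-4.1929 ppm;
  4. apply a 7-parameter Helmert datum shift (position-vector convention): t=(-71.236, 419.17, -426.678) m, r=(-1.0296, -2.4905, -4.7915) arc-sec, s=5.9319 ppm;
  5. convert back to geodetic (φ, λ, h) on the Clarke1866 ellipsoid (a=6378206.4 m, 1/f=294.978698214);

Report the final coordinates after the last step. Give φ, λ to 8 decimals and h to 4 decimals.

φ=-34.97860068°, λ=150.99149171°, h=2713.4051 m

start: φ=-34.967238°, λ=151.001517°, h=2728.879 m
→ ECEF (a=6378137.000, f=1/298.257222101): X=-4578480.0679, Y=2537734.4763, Z=-3636452.9449
→ Helmert 7p (PV): X=-4577949.6413, Y=2537488.6178, Z=-3636460.0892
→ Helmert 7p (PV): X=-4577502.9249, Y=2537715.0988, Z=-3636773.4175
→ Helmert 7p (PV): X=-4577498.4514, Y=2538237.5040, Z=-3637289.6063
→ geod (Bowring, a=6378206.400): φ=-34.97860068°, λ=150.99149171°, h=2713.4051 m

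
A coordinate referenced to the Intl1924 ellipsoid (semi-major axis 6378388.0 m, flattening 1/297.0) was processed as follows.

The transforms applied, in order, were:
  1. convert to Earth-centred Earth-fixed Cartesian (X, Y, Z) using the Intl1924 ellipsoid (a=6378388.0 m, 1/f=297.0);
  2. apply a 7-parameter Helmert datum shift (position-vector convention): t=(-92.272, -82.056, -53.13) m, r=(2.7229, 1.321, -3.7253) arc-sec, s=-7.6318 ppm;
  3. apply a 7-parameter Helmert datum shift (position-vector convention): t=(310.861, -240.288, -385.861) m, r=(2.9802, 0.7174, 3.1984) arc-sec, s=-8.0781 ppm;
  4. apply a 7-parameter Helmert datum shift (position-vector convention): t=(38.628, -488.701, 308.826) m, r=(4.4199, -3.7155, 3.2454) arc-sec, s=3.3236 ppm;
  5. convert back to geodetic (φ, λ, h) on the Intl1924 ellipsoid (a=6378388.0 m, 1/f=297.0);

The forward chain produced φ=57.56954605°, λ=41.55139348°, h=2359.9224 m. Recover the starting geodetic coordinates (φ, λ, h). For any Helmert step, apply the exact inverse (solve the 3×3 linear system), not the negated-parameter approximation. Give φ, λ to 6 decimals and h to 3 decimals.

start: φ=57.569546°, λ=41.551393°, h=2359.922 m
→ ECEF (a=6378388.000, f=1/297.0): X=2566922.8582, Y=2275129.5083, Z=5362284.6407
→ Helmert⁻¹: X=2567008.0895, Y=2275685.1519, Z=5361862.9895
→ Helmert⁻¹: X=2566734.6044, Y=2275981.5010, Z=5362268.2105
→ Helmert⁻¹: X=2566771.0136, Y=2276198.0738, Z=5362348.6555
→ geod (Bowring, a=6378388.000): φ=57.56534500°, λ=41.56643100°, h=2733.1910 m

φ=57.565345°, λ=41.566431°, h=2733.191 m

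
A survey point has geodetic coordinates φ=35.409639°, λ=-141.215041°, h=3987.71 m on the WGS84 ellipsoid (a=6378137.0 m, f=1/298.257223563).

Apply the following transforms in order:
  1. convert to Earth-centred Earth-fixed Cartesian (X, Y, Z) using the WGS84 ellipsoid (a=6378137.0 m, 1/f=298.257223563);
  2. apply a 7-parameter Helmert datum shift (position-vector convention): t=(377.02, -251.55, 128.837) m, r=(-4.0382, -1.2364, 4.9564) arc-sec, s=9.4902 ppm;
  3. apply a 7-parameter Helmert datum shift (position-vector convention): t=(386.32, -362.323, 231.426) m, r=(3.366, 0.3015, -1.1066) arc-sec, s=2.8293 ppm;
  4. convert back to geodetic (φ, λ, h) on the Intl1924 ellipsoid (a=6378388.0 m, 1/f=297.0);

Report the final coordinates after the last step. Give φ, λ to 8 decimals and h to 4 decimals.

start: φ=35.409639°, λ=-141.215041°, h=3987.710 m
→ ECEF (a=6378137.000, f=1/298.257223563): X=-4059240.7342, Y=-3261959.2386, Z=3677312.0640
→ Helmert 7p (PV): X=-4058845.8967, Y=-3262267.2928, Z=3677515.3295
→ Helmert 7p (PV): X=-4058483.1869, Y=-3262677.0830, Z=3677709.8567
→ geod (Bowring, a=6378388.000): φ=35.41407039°, λ=-141.20366303°, h=3883.1081 m

φ=35.41407039°, λ=-141.20366303°, h=3883.1081 m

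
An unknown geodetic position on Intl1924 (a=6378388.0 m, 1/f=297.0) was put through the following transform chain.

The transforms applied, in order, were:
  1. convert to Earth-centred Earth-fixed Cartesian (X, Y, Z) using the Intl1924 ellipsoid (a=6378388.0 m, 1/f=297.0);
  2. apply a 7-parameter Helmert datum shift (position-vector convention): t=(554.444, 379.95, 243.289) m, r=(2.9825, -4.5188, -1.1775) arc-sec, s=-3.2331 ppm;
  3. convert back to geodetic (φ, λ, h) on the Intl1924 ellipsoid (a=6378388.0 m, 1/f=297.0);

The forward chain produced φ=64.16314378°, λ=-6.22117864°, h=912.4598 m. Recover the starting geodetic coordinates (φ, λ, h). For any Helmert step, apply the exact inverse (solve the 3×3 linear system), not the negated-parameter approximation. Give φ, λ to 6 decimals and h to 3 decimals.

φ=64.165156°, λ=-6.227882°, h=491.474 m

start: φ=64.163144°, λ=-6.221179°, h=912.460 m
→ ECEF (a=6378388.000, f=1/297.0): X=2771346.8057, Y=-302101.1303, Z=5718613.6089
→ Helmert⁻¹: X=2770928.3221, Y=-302383.5553, Z=5718332.4756
→ geod (Bowring, a=6378388.000): φ=64.16515600°, λ=-6.22788200°, h=491.4740 m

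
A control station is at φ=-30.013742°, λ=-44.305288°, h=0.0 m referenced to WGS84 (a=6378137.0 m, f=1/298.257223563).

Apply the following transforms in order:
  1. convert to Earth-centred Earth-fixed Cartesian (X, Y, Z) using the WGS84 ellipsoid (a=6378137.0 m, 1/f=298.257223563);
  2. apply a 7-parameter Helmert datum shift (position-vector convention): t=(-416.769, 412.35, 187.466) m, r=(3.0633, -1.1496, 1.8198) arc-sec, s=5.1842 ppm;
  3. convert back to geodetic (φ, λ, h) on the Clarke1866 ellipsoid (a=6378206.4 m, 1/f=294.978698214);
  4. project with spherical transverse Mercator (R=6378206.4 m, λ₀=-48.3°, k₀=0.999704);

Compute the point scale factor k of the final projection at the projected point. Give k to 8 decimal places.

start: φ=-30.013742°, λ=-44.305288°, h=0.000 m
→ ECEF (a=6378137.000, f=1/298.257223563): X=3955631.5606, Y=-3860851.9612, Z=-3171692.8916
→ Helmert 7p (PV): X=3955287.0387, Y=-3860377.6234, Z=-3171557.1607
→ geod (Bowring, a=6378206.400): φ=-30.01714579°, λ=-44.30426369°, h=-578.2814 m
→ into tm (λ₀=-48.3°): φ=-30.01714579°, λ−λ₀=3.99573631°
scale k = 1.00152867

1.00152867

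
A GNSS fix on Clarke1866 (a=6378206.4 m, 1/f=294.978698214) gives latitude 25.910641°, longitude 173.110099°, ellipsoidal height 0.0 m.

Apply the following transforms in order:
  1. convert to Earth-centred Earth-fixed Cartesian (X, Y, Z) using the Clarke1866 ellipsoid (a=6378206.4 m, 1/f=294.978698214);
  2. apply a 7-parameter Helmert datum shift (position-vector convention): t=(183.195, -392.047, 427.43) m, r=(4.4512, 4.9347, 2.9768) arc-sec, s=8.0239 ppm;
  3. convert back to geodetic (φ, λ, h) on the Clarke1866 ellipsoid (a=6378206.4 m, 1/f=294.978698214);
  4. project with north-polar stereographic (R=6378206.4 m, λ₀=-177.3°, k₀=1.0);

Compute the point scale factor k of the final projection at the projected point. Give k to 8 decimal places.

start: φ=25.910641°, λ=173.110099°, h=0.000 m
→ ECEF (a=6378206.400, f=1/294.978698214): X=-5699301.7210, Y=688672.0377, Z=2770003.3050
→ Helmert 7p (PV): X=-5699107.9253, Y=688143.4867, Z=2770604.1747
→ geod (Bowring, a=6378206.400): φ=25.91652854°, λ=173.11510432°, h=32.5264 m
→ into stereo (λ₀=-177.3°): φ=25.91652854°, λ−λ₀=-9.58489568°
scale k = 1.39172911

1.39172911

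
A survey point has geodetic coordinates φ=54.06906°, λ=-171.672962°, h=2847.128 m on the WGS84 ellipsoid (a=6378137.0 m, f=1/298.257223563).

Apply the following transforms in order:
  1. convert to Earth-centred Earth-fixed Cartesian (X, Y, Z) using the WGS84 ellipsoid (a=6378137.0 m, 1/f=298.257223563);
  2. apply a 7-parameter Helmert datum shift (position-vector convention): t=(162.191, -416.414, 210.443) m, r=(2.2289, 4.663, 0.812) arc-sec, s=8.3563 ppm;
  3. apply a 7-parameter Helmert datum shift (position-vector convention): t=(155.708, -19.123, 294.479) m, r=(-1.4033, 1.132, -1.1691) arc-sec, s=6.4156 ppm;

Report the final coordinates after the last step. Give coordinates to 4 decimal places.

start: φ=54.069060°, λ=-171.672962°, h=2847.128 m
→ ECEF (a=6378137.000, f=1/298.257223563): X=-3713102.0990, Y=-543472.6503, Z=5143563.6417
→ Helmert 7p (PV): X=-3712852.5155, Y=-543963.8051, Z=5143895.1354
→ Helmert 7p (PV): X=-3712695.4805, Y=-543930.3773, Z=5144246.6930

X=-3712695.4805 m, Y=-543930.3773 m, Z=5144246.6930 m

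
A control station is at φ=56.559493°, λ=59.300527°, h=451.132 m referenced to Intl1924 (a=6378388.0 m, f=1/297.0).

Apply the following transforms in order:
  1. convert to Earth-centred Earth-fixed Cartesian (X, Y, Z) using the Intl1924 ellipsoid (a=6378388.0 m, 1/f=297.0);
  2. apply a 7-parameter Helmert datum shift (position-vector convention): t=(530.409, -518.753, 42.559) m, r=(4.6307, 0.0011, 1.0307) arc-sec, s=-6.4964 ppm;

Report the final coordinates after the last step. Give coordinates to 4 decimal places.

X=1799347.2176 m, Y=3029012.9735 m, Z=5299588.6420 m

start: φ=56.559493°, λ=59.300527°, h=451.132 m
→ ECEF (a=6378388.000, f=1/297.0): X=1798843.6053, Y=3029661.3944, Z=5299512.5041
→ Helmert 7p (PV): X=1799347.2176, Y=3029012.9735, Z=5299588.6420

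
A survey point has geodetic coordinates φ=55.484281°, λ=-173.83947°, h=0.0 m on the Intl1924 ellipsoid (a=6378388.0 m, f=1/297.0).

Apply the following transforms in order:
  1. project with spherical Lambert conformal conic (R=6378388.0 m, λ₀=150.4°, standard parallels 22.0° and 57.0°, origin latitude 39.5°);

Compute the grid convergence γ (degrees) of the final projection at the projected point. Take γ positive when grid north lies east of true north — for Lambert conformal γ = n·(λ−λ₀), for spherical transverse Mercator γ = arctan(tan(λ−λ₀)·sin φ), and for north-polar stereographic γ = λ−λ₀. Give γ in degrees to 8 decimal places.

23.12010788

start: φ=55.484281°, λ=-173.839470°, h=0.000 m
→ into lcc (λ₀=150.4°): φ=55.48428100°, λ−λ₀=35.76053000°
convergence γ = 23.12010788°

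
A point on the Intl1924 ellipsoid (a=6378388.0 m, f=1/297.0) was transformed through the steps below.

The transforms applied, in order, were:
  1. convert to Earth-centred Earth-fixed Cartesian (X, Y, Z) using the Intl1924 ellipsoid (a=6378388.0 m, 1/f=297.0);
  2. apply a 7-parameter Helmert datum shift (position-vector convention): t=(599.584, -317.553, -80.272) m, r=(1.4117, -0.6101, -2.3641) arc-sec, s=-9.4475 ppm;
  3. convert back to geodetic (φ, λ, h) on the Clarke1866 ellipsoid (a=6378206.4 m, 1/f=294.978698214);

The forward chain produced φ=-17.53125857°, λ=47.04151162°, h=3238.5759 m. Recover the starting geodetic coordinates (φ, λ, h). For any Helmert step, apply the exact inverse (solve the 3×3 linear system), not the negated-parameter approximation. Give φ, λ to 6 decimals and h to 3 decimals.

start: φ=-17.531259°, λ=47.041512°, h=3238.576 m
→ ECEF (a=6378206.400, f=1/294.978698214): X=4148038.2609, Y=4454692.8128, Z=-1909839.3580
→ Helmert⁻¹: X=4147421.1494, Y=4455086.9195, Z=-1909819.8872
→ geod (Bowring, a=6378388.000): φ=-17.53069200°, λ=47.04829100°, h=2911.9160 m

φ=-17.530692°, λ=47.048291°, h=2911.916 m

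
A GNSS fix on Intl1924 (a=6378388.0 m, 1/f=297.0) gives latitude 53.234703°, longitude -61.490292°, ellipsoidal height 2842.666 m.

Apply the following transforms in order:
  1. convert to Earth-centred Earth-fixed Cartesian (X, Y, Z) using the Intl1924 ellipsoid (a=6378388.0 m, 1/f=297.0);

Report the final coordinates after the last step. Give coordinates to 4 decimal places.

start: φ=53.234703°, λ=-61.490292°, h=2842.666 m
→ ECEF (a=6378388.000, f=1/297.0): X=1826978.2633, Y=-3363516.1877, Z=5088598.8936

X=1826978.2633 m, Y=-3363516.1877 m, Z=5088598.8936 m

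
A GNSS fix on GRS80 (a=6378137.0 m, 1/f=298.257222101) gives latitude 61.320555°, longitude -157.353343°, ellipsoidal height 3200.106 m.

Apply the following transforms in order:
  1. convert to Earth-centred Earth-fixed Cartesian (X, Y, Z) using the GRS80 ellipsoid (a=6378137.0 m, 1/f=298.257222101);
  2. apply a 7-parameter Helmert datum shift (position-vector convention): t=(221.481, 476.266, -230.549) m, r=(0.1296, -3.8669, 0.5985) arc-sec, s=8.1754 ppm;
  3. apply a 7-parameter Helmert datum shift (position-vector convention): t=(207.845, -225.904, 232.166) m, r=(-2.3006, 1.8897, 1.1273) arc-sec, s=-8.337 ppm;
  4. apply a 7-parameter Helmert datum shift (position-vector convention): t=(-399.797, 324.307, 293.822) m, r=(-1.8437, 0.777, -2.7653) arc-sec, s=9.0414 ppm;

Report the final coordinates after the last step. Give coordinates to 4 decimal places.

X=-2833674.9248 m, Y=-1181552.1257 m, Z=5575731.5014 m

start: φ=61.320555°, λ=-157.353343°, h=3200.106 m
→ ECEF (a=6378137.000, f=1/298.257222101): X=-2833640.8925, Y=-1182239.0870, Z=5575380.0401
→ Helmert 7p (PV): X=-2833543.6711, Y=-1181784.2116, Z=5575141.2058
→ Helmert 7p (PV): X=-2833254.6678, Y=-1181953.5667, Z=5575366.0323
→ Helmert 7p (PV): X=-2833674.9248, Y=-1181552.1257, Z=5575731.5014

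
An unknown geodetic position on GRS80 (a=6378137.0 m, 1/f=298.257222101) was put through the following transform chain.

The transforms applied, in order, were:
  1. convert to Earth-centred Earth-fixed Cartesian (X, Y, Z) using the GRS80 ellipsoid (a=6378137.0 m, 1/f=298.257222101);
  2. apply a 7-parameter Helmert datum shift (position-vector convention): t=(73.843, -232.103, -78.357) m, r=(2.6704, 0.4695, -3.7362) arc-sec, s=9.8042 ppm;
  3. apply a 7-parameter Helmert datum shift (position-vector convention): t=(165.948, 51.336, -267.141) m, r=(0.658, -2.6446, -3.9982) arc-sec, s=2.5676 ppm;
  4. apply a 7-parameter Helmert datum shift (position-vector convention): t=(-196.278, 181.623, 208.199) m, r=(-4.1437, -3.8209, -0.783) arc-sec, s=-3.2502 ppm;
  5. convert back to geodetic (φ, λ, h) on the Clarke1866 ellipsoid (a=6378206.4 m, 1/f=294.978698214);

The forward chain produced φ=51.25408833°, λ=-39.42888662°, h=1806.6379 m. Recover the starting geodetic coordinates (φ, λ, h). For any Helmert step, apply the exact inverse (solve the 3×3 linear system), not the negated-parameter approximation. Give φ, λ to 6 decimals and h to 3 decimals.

φ=51.251577°, λ=-39.425833°, h=1759.284 m

start: φ=51.254088°, λ=-39.428887°, h=1806.638 m
→ ECEF (a=6378206.400, f=1/294.978698214): X=3090648.9542, Y=-2541298.2948, Z=4952490.1489
→ Helmert⁻¹: X=3090956.6618, Y=-2541575.9302, Z=4952189.7300
→ Helmert⁻¹: X=3090895.5395, Y=-2541545.0284, Z=4952412.6332
→ Helmert⁻¹: X=3090826.1506, Y=-2541167.9070, Z=4952482.3700
→ geod (Bowring, a=6378137.000): φ=51.25157700°, λ=-39.42583300°, h=1759.2840 m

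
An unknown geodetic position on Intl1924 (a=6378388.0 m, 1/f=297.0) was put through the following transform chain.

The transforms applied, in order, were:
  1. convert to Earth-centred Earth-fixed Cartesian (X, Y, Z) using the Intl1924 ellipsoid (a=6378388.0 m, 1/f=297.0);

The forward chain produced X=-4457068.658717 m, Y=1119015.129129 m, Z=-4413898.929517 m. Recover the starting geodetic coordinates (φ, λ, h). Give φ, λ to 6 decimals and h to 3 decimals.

φ=-44.038902°, λ=165.906326°, h=3770.114 m

start: X=-4457068.6587, Y=1119015.1291, Z=-4413898.9295 m
→ geod (Bowring, a=6378388.000): φ=-44.03890200°, λ=165.90632600°, h=3770.1140 m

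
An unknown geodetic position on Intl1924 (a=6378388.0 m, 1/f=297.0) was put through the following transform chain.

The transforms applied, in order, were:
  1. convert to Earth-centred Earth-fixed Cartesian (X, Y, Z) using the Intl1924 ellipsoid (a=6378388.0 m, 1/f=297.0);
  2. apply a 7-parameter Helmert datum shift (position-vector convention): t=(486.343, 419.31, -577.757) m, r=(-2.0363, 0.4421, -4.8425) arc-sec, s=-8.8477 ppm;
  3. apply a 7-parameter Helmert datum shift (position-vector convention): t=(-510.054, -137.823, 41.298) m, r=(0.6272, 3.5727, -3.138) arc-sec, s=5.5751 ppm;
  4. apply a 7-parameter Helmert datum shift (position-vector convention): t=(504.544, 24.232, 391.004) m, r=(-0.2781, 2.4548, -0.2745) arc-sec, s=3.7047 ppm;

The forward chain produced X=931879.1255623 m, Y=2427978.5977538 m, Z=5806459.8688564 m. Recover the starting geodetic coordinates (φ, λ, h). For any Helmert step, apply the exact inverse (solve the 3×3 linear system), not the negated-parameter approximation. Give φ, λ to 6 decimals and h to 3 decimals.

start: X=931879.1256, Y=2427978.5978, Z=5806459.8689 m
→ Helmert⁻¹: X=931298.8008, Y=2427938.7822, Z=5806061.7123
→ Helmert⁻¹: X=931666.1549, Y=2428094.8970, Z=5805996.7994
→ Helmert⁻¹: X=931118.6106, Y=2427661.6017, Z=5806651.8939
→ geod (Bowring, a=6378388.000): φ=66.02192800°, λ=69.01591000°, h=1727.2510 m

φ=66.021928°, λ=69.015910°, h=1727.251 m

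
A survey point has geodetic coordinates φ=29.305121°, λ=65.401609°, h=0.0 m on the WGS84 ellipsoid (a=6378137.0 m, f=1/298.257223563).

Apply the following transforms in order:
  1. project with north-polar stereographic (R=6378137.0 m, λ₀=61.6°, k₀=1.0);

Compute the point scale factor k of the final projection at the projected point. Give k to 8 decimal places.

start: φ=29.305121°, λ=65.401609°, h=0.000 m
→ into stereo (λ₀=61.6°): φ=29.30512100°, λ−λ₀=3.80160900°
scale k = 1.34276817

1.34276817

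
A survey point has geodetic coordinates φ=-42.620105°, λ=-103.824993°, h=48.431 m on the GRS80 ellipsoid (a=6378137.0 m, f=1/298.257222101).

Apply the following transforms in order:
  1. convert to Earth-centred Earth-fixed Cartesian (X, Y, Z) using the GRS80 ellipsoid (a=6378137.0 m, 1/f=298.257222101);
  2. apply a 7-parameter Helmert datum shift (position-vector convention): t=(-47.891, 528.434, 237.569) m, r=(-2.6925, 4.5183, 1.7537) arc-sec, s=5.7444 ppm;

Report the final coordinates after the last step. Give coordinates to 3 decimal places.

start: φ=-42.620105°, λ=-103.824993°, h=48.431 m
→ ECEF (a=6378137.000, f=1/298.257222101): X=-1123257.8288, Y=-4564490.5110, Z=-4296574.6502
→ Helmert 7p (PV): X=-1123367.4824, Y=-4564053.9336, Z=-4296277.5736

X=-1123367.482 m, Y=-4564053.934 m, Z=-4296277.574 m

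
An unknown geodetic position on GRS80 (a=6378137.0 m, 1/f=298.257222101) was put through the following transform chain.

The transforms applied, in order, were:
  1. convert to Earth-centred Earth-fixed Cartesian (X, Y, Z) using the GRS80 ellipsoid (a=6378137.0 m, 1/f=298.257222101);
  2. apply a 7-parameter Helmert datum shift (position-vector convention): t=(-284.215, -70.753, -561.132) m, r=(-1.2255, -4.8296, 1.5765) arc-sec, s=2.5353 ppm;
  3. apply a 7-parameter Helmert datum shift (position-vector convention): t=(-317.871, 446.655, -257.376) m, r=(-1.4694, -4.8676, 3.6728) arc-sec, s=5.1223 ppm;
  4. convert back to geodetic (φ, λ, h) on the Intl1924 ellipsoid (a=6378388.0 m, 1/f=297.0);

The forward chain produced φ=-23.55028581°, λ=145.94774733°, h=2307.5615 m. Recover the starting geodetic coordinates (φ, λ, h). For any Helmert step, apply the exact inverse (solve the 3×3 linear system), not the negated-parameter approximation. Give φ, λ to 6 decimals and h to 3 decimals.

φ=-23.542806°, λ=145.946422°, h=1517.207 m

start: φ=-23.550286°, λ=145.947747°, h=2307.561 m
→ ECEF (a=6378388.000, f=1/297.0): X=-4848861.3588, Y=3277036.1886, Z=-2533657.6858
→ Helmert⁻¹: X=-4848520.0886, Y=3276677.1304, Z=-2533249.5713
→ Helmert⁻¹: X=-4848257.8356, Y=3276791.6784, Z=-2532549.0296
→ geod (Bowring, a=6378137.000): φ=-23.54280600°, λ=145.94642200°, h=1517.2070 m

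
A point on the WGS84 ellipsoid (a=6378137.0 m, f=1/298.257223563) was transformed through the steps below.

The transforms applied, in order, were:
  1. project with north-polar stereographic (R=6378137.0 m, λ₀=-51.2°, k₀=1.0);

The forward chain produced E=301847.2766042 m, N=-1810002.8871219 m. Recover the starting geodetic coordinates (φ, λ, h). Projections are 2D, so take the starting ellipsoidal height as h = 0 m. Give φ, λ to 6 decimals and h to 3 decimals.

φ=73.628232°, λ=-41.732130°, h=0.000 m

start: E=301847.2766, N=-1810002.8871 m
→ stereo⁻¹: φ=73.62823200°, λ=-41.73213000°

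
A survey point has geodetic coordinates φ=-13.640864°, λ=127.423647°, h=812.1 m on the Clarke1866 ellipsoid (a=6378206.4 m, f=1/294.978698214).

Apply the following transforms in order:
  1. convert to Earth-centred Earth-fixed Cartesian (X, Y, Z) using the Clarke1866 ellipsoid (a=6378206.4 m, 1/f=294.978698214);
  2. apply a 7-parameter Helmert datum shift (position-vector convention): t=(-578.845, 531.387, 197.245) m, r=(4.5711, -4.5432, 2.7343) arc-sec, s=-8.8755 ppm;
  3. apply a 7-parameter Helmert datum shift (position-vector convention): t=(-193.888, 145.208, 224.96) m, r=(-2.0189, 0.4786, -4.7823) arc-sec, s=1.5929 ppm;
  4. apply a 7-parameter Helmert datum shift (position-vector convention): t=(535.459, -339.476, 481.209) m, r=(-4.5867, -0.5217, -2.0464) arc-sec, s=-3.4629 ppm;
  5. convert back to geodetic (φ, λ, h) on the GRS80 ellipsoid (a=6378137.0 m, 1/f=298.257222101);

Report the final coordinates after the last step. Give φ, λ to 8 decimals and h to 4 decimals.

start: φ=-13.640864°, λ=127.423647°, h=812.100 m
→ ECEF (a=6378206.400, f=1/294.978698214): X=-3767916.3420, Y=4924016.8599, Z=-1494497.3746
→ Helmert 7p (PV): X=-3768494.1007, Y=4924487.7155, Z=-1494260.7351
→ Helmert 7p (PV): X=-3768583.2831, Y=4924713.5156, Z=-1494077.6117
→ Helmert 7p (PV): X=-3767982.1359, Y=4924361.1510, Z=-1493710.2708
→ geod (Bowring, a=6378137.000): φ=-13.63230085°, λ=127.42219648°, h=987.3222 m

φ=-13.63230085°, λ=127.42219648°, h=987.3222 m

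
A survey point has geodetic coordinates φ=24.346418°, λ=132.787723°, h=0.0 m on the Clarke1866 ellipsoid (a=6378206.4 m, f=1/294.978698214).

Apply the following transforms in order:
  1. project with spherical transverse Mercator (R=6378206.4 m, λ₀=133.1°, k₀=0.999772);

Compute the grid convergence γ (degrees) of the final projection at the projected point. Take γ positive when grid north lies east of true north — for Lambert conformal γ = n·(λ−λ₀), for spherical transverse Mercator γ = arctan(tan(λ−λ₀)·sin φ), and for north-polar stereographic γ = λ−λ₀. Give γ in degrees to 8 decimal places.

-0.12873806

start: φ=24.346418°, λ=132.787723°, h=0.000 m
→ into tm (λ₀=133.1°): φ=24.34641800°, λ−λ₀=-0.31227700°
convergence γ = -0.12873806°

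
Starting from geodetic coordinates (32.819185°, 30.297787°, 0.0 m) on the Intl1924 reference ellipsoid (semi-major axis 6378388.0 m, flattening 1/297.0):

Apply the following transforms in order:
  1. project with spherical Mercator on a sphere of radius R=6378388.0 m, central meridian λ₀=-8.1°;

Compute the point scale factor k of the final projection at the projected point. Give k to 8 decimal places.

1.18993056

start: φ=32.819185°, λ=30.297787°, h=0.000 m
→ into merc (λ₀=-8.1°): φ=32.81918500°, λ−λ₀=38.39778700°
scale k = 1.18993056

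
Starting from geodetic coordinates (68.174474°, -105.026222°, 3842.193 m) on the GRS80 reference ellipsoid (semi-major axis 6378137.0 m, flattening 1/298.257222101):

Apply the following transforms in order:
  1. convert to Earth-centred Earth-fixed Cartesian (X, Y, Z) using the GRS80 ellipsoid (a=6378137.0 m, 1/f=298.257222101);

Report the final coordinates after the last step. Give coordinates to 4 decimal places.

start: φ=68.174474°, λ=-105.026222°, h=3842.193 m
→ ECEF (a=6378137.000, f=1/298.257222101): X=-616930.2204, Y=-2298207.2188, Z=5901922.2633

X=-616930.2204 m, Y=-2298207.2188 m, Z=5901922.2633 m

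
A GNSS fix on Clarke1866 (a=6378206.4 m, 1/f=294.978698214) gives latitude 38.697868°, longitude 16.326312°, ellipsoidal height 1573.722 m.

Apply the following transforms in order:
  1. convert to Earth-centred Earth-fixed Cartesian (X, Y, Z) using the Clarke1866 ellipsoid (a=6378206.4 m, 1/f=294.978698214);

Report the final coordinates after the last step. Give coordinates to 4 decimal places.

start: φ=38.697868°, λ=16.326312°, h=1573.722 m
→ ECEF (a=6378206.400, f=1/294.978698214): X=4784678.4878, Y=1401523.3855, Z=3966983.8650

X=4784678.4878 m, Y=1401523.3855 m, Z=3966983.8650 m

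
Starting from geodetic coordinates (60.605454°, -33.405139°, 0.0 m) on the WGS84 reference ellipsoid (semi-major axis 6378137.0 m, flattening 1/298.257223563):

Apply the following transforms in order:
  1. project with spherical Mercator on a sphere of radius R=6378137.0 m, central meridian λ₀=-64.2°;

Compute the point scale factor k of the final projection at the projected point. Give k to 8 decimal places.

start: φ=60.605454°, λ=-33.405139°, h=0.000 m
→ into merc (λ₀=-64.2°): φ=60.60545400°, λ−λ₀=30.79486100°
scale k = 2.03740338

2.03740338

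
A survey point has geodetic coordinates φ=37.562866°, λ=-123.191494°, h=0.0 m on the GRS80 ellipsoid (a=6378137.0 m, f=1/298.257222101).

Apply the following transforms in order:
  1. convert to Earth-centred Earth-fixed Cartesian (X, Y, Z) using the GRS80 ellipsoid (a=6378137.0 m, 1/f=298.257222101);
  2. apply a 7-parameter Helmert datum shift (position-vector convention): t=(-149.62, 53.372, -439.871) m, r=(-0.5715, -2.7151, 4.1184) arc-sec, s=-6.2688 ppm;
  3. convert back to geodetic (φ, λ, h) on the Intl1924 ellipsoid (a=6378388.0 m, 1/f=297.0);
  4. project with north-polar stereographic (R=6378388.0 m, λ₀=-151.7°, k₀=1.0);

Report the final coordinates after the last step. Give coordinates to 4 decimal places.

start: φ=37.562866°, λ=-123.191494°, h=0.000 m
→ ECEF (a=6378137.000, f=1/298.257222101): X=-2771220.5855, Y=-4236241.4182, Z=3867097.2699
→ Helmert 7p (PV): X=-2771319.1536, Y=-4236206.1069, Z=3866608.4163
→ geod (Bowring, a=6378388.000): φ=37.56003530°, λ=-123.19264641°, h=-495.7771 m
→ stereo (R=6378388.0, λ₀=-151.7°): E=2998524.9226, N=-5520906.0221

E=2998524.9226 m, N=-5520906.0221 m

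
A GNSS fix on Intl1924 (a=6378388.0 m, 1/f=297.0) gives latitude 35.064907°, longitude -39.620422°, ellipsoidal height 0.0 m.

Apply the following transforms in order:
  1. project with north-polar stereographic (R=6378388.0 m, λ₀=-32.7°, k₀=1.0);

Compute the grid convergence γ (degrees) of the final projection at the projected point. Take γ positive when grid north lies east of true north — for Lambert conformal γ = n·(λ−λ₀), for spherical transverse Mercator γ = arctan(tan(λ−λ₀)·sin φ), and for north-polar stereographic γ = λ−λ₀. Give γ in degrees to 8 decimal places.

-6.92042200

start: φ=35.064907°, λ=-39.620422°, h=0.000 m
→ into stereo (λ₀=-32.7°): φ=35.06490700°, λ−λ₀=-6.92042200°
convergence γ = -6.92042200°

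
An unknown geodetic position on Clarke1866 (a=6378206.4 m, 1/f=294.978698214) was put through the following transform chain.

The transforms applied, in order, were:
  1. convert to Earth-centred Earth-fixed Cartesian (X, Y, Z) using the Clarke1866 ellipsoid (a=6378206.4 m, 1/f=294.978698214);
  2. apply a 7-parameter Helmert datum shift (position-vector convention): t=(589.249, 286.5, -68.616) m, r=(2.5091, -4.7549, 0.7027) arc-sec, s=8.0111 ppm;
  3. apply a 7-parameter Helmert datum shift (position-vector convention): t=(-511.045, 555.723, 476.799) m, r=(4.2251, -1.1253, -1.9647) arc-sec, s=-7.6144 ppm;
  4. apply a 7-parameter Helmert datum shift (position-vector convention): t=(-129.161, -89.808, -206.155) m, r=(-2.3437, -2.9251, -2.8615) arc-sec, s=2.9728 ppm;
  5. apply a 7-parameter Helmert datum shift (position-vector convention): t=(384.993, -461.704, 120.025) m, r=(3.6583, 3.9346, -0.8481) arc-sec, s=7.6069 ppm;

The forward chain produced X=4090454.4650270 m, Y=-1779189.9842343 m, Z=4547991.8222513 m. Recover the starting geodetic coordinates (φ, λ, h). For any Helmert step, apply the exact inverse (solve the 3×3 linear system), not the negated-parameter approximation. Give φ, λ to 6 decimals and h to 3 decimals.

φ=45.748807°, λ=-23.508297°, h=2774.567 m

start: X=4090454.4650, Y=-1779189.9842, Z=4547991.8223 m
→ Helmert⁻¹: X=4089958.9184, Y=-1778617.2709, Z=4547946.7657
→ Helmert⁻¹: X=4090165.0910, Y=-1778517.1108, Z=4548061.1876
→ Helmert⁻¹: X=4090749.0392, Y=-1778954.2624, Z=4547633.1384
→ Helmert⁻¹: X=4090225.7954, Y=-1779185.1244, Z=4547592.6758
→ geod (Bowring, a=6378206.400): φ=45.74880700°, λ=-23.50829700°, h=2774.5670 m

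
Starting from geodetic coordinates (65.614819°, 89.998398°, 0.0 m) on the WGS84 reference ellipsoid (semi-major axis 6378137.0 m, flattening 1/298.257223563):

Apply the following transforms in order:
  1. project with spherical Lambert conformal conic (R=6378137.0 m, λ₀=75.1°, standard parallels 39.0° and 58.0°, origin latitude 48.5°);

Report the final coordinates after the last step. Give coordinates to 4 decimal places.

E=705782.5597 m, N=1978310.4032 m

start: φ=65.614819°, λ=89.998398°, h=0.000 m
→ lcc (R=6378137.0, λ₀=75.1°): E=705782.5597, N=1978310.4032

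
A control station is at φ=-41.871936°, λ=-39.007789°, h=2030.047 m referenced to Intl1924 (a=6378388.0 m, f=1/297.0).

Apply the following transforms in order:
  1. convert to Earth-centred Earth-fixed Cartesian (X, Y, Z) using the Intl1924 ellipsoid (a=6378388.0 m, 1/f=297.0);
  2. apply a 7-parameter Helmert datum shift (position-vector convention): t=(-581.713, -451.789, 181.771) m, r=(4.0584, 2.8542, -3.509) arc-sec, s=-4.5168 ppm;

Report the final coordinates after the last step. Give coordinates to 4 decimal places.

start: φ=-41.871936°, λ=-39.007789°, h=2030.047 m
→ ECEF (a=6378388.000, f=1/297.0): X=3697435.2114, Y=-2994956.3408, Z=-4236450.2713
→ Helmert 7p (PV): X=3696727.2257, Y=-2995374.1485, Z=-4236359.4558

X=3696727.2257 m, Y=-2995374.1485 m, Z=-4236359.4558 m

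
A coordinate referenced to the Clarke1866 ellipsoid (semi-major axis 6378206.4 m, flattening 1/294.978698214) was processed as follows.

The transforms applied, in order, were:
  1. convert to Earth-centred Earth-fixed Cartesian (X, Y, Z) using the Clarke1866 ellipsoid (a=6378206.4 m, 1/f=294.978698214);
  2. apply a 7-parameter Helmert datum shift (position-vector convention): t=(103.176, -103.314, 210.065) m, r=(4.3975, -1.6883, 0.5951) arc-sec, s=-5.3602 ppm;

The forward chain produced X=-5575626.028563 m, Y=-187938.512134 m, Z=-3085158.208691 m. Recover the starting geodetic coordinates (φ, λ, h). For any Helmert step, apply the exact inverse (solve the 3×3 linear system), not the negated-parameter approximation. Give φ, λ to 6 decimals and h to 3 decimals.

φ=-29.109020°, λ=-178.070048°, h=2140.092 m

start: X=-5575626.0286, Y=-187938.5121, Z=-3085158.2087 m
→ Helmert⁻¹: X=-5575784.8876, Y=-187885.8965, Z=-3085335.1679
→ geod (Bowring, a=6378206.400): φ=-29.10902000°, λ=-178.07004800°, h=2140.0920 m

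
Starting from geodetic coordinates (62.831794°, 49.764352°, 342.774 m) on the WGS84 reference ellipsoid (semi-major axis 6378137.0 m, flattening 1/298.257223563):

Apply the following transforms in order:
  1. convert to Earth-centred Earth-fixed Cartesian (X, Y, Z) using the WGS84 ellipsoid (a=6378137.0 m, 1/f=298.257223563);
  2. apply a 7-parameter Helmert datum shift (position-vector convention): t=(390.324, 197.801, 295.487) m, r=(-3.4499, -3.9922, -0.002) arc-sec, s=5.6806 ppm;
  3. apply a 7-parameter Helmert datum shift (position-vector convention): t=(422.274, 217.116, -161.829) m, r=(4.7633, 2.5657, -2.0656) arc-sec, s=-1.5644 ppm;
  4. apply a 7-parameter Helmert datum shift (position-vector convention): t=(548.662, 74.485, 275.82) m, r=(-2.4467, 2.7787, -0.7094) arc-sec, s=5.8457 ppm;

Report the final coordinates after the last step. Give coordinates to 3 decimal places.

start: φ=62.831794°, λ=49.764352°, h=342.774 m
→ ECEF (a=6378137.000, f=1/298.257223563): X=1886245.0161, Y=2229254.7010, Z=5651747.0240
→ Helmert 7p (PV): X=1886536.6880, Y=2229559.6765, Z=5652073.8385
→ Helmert 7p (PV): X=1887048.6435, Y=2229623.8884, Z=5651931.1885
→ Helmert 7p (PV): X=1887692.1454, Y=2229771.9603, Z=5652188.1786

X=1887692.145 m, Y=2229771.960 m, Z=5652188.179 m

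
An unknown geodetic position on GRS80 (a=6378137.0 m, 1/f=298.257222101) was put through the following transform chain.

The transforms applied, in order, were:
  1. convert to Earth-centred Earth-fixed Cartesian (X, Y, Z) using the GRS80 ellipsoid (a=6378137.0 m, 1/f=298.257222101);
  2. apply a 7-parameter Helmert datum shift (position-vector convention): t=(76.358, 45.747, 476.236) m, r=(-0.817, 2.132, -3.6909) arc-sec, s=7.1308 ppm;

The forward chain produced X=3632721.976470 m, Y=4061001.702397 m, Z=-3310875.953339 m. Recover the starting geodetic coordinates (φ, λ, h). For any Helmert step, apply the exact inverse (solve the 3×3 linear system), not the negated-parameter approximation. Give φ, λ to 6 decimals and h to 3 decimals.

start: X=3632721.9765, Y=4061001.7024, Z=-3310875.9533 m
→ Helmert⁻¹: X=3632581.2735, Y=4061005.1148, Z=-3311274.9444
→ geod (Bowring, a=6378137.000): φ=-31.45918200°, λ=48.18727200°, h=3540.3070 m

φ=-31.459182°, λ=48.187272°, h=3540.307 m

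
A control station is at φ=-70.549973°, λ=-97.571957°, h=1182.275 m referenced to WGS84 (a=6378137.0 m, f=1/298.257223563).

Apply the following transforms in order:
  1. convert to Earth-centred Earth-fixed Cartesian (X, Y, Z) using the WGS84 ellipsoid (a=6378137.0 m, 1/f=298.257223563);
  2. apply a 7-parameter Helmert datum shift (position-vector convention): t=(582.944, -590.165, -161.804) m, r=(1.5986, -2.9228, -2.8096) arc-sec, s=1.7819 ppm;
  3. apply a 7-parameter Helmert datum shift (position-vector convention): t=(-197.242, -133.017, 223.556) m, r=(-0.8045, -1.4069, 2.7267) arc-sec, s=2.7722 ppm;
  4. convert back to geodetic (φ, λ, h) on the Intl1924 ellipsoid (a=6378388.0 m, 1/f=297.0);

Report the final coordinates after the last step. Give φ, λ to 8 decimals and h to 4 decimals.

φ=-70.54505032°, λ=-97.55586822°, h=1205.1365 m

start: φ=-70.549973°, λ=-97.571957°, h=1182.275 m
→ ECEF (a=6378137.000, f=1/298.257223563): X=-280747.0199, Y=-2111985.6460, Z=-5992863.4377
→ Helmert 7p (PV): X=-280108.4244, Y=-2112529.3041, Z=-5993056.2670
→ Helmert 7p (PV): X=-280237.6386, Y=-2112695.2552, Z=-5992842.9960
→ geod (Bowring, a=6378388.000): φ=-70.54505032°, λ=-97.55586822°, h=1205.1365 m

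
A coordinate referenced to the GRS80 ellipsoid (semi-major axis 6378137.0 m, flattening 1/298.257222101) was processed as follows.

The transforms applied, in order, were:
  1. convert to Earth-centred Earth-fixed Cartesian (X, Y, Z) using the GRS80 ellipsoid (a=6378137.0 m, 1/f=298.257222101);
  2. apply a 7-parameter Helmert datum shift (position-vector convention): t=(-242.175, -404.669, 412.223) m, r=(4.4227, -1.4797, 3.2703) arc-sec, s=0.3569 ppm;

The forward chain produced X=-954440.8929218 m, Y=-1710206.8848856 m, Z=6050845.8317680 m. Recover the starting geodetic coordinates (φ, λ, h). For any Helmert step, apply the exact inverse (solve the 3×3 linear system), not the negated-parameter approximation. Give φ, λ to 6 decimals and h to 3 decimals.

φ=72.181084°, λ=-119.166465°, h=603.821 m

start: X=-954440.8929, Y=-1710206.8849, Z=6050845.8318 m
→ Helmert⁻¹: X=-954182.0789, Y=-1709656.7438, Z=6050474.9527
→ geod (Bowring, a=6378137.000): φ=72.18108400°, λ=-119.16646500°, h=603.8210 m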